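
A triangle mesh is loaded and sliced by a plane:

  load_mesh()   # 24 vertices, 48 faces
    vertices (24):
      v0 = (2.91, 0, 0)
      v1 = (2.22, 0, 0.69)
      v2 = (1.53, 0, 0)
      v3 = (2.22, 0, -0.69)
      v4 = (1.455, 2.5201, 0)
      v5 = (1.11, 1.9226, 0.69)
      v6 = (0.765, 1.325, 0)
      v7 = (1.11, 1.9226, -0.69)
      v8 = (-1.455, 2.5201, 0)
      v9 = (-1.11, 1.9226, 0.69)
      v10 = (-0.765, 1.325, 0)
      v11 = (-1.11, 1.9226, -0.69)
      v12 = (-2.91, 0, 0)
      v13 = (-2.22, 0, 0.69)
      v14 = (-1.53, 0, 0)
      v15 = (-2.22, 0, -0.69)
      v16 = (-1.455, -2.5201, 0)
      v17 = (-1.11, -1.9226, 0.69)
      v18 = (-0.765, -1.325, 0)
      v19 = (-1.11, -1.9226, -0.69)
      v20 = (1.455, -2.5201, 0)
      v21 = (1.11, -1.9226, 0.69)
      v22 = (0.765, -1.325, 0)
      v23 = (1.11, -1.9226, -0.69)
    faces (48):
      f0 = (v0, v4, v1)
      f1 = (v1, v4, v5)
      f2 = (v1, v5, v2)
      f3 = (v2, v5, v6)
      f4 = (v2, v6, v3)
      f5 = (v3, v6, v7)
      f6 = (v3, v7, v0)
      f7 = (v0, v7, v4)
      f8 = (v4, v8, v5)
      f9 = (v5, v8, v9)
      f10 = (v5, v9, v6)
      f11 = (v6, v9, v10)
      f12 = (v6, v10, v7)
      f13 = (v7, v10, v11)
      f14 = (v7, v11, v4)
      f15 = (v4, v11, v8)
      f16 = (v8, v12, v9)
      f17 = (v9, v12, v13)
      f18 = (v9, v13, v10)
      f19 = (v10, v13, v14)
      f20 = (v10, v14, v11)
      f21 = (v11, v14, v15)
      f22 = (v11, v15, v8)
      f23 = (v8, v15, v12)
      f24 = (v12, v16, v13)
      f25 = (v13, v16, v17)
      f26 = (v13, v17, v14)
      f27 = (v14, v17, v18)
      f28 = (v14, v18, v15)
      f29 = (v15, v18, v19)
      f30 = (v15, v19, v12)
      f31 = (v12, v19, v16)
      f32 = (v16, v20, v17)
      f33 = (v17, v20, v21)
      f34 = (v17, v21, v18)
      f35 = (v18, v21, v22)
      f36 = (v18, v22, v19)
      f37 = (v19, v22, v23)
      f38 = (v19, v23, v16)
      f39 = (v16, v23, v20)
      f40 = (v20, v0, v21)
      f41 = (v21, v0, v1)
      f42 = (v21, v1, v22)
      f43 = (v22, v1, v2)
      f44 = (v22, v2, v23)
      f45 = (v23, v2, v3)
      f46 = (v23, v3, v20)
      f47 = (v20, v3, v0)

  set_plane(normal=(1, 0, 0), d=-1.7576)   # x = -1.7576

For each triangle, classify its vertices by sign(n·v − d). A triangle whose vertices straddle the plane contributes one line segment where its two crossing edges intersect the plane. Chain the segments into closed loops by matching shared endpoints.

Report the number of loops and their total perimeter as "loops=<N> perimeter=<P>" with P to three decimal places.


loops=1 perimeter=9.219

Straddling triangles (14 of 48):
  (v8,v12,v9) [+-+] → (-1.7576, 1.99599, 0)–(-1.7576, 1.23089, 0.441753)  len=0.8835
  (v9,v12,v13) [+--] → (-1.7576, 1.23089, 0.441753)–(-1.7576, 0.80091, 0.69)  len=0.4965
  (v9,v13,v10) [+-+] → (-1.7576, 0.80091, 0.69)–(-1.7576, 0.421086, 0.470718)  len=0.4386
  (v10,v13,v14) [+-+] → (-1.7576, 0.421086, 0.470718)–(-1.7576, 0, 0.2276)  len=0.4862
  (v11,v14,v15) [++-] → (-1.7576, 0, -0.2276)–(-1.7576, 0.80091, -0.69)  len=0.9248
  (v11,v15,v8) [+-+] → (-1.7576, 0.80091, -0.69)–(-1.7576, 1.52326, -0.272933)  len=0.8341
  (v8,v15,v12) [+--] → (-1.7576, 1.52326, -0.272933)–(-1.7576, 1.99599, 0)  len=0.5459
  (v12,v16,v13) [-+-] → (-1.7576, -1.99599, 0)–(-1.7576, -1.52326, 0.272933)  len=0.5459
  (v13,v16,v17) [-++] → (-1.7576, -1.52326, 0.272933)–(-1.7576, -0.80091, 0.69)  len=0.8341
  (v13,v17,v14) [-++] → (-1.7576, -0.80091, 0.69)–(-1.7576, 0, 0.2276)  len=0.9248
  (v14,v18,v15) [++-] → (-1.7576, -0.421086, -0.470718)–(-1.7576, 0, -0.2276)  len=0.4862
  (v15,v18,v19) [-++] → (-1.7576, -0.421086, -0.470718)–(-1.7576, -0.80091, -0.69)  len=0.4386
  (v15,v19,v12) [-+-] → (-1.7576, -0.80091, -0.69)–(-1.7576, -1.23089, -0.441753)  len=0.4965
  (v12,v19,v16) [-++] → (-1.7576, -1.23089, -0.441753)–(-1.7576, -1.99599, 0)  len=0.8835

Chained into 1 loop(s):
  loop 1: 14 segments, perimeter = 9.2191
Total perimeter = 9.219


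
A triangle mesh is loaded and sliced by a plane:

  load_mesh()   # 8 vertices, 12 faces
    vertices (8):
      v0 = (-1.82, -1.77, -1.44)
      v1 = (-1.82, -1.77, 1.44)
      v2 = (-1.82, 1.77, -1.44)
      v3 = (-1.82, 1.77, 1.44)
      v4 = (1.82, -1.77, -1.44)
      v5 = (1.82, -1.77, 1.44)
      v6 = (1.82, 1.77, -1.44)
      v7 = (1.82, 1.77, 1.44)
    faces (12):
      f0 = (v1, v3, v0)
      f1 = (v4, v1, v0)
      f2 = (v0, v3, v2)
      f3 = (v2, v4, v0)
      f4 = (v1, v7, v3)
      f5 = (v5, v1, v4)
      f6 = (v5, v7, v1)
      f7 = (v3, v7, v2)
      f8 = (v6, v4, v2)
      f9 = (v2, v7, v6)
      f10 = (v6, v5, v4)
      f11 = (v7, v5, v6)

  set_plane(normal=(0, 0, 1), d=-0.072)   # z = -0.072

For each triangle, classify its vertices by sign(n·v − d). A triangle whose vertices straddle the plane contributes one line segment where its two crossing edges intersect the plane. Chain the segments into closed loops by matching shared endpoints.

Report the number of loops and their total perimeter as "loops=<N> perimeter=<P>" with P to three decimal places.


Straddling triangles (8 of 12):
  (v1,v3,v0) [++-] → (-1.82, -0.0885, -0.072)–(-1.82, -1.77, -0.072)  len=1.6815
  (v4,v1,v0) [-+-] → (0.091, -1.77, -0.072)–(-1.82, -1.77, -0.072)  len=1.9110
  (v0,v3,v2) [-+-] → (-1.82, -0.0885, -0.072)–(-1.82, 1.77, -0.072)  len=1.8585
  (v5,v1,v4) [++-] → (0.091, -1.77, -0.072)–(1.82, -1.77, -0.072)  len=1.7290
  (v3,v7,v2) [++-] → (-0.091, 1.77, -0.072)–(-1.82, 1.77, -0.072)  len=1.7290
  (v2,v7,v6) [-+-] → (-0.091, 1.77, -0.072)–(1.82, 1.77, -0.072)  len=1.9110
  (v6,v5,v4) [-+-] → (1.82, 0.0885, -0.072)–(1.82, -1.77, -0.072)  len=1.8585
  (v7,v5,v6) [++-] → (1.82, 0.0885, -0.072)–(1.82, 1.77, -0.072)  len=1.6815

Chained into 1 loop(s):
  loop 1: 8 segments, perimeter = 14.3600
Total perimeter = 14.360

loops=1 perimeter=14.360


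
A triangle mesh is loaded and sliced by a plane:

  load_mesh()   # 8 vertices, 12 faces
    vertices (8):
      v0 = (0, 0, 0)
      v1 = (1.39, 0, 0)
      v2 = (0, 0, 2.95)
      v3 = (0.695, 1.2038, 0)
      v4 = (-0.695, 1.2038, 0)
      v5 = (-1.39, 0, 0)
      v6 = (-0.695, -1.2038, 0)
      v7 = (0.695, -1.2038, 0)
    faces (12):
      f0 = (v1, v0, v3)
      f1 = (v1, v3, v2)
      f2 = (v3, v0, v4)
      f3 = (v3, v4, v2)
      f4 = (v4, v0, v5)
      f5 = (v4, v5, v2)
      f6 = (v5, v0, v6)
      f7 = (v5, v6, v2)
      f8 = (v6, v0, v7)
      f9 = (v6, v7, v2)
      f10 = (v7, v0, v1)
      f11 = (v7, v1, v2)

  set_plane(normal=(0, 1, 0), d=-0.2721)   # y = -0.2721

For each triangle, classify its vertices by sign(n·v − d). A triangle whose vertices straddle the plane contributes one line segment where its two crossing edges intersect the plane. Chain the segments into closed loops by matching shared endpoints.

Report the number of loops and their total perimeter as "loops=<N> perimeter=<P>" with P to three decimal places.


Straddling triangles (6 of 12):
  (v5,v0,v6) [++-] → (-0.157094, -0.2721, 0)–(-1.23291, -0.2721, 0)  len=1.0758
  (v5,v6,v2) [+-+] → (-1.23291, -0.2721, 0)–(-0.157094, -0.2721, 2.2832)  len=2.5240
  (v6,v0,v7) [-+-] → (-0.157094, -0.2721, 0)–(0.157094, -0.2721, 0)  len=0.3142
  (v6,v7,v2) [--+] → (0.157094, -0.2721, 2.2832)–(-0.157094, -0.2721, 2.2832)  len=0.3142
  (v7,v0,v1) [-++] → (0.157094, -0.2721, 0)–(1.23291, -0.2721, 0)  len=1.0758
  (v7,v1,v2) [-++] → (1.23291, -0.2721, 0)–(0.157094, -0.2721, 2.2832)  len=2.5240

Chained into 1 loop(s):
  loop 1: 6 segments, perimeter = 7.8279
Total perimeter = 7.828

loops=1 perimeter=7.828


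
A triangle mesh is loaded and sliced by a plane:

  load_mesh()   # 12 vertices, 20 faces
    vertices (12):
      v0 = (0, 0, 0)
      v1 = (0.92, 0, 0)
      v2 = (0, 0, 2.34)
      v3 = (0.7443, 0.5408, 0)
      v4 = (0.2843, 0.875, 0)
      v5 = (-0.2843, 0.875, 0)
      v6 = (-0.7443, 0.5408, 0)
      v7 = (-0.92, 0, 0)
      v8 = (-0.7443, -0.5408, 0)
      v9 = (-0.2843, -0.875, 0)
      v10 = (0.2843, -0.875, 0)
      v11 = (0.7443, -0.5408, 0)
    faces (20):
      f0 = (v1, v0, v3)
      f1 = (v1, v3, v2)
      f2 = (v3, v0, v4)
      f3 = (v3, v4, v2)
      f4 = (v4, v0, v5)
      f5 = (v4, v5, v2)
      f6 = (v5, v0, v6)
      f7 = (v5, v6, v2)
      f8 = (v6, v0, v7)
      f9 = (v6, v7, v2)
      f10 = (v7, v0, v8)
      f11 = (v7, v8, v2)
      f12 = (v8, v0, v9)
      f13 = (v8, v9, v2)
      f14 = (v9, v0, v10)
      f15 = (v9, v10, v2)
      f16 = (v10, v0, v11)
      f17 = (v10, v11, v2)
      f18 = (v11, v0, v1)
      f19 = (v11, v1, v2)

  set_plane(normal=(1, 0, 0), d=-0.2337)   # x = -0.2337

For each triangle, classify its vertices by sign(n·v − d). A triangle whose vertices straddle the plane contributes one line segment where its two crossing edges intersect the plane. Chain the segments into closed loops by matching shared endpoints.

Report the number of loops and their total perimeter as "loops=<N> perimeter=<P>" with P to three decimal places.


Straddling triangles (12 of 20):
  (v4,v0,v5) [++-] → (-0.2337, 0.719267, 0)–(-0.2337, 0.875, 0)  len=0.1557
  (v4,v5,v2) [+-+] → (-0.2337, 0.875, 0)–(-0.2337, 0.719267, 0.416476)  len=0.4446
  (v5,v0,v6) [-+-] → (-0.2337, 0.719267, 0)–(-0.2337, 0.169804, 0)  len=0.5495
  (v5,v6,v2) [--+] → (-0.2337, 0.169804, 1.60527)–(-0.2337, 0.719267, 0.416476)  len=1.3096
  (v6,v0,v7) [-+-] → (-0.2337, 0.169804, 0)–(-0.2337, 0, 0)  len=0.1698
  (v6,v7,v2) [--+] → (-0.2337, 0, 1.74559)–(-0.2337, 0.169804, 1.60527)  len=0.2203
  (v7,v0,v8) [-+-] → (-0.2337, 0, 0)–(-0.2337, -0.169804, 0)  len=0.1698
  (v7,v8,v2) [--+] → (-0.2337, -0.169804, 1.60527)–(-0.2337, 0, 1.74559)  len=0.2203
  (v8,v0,v9) [-+-] → (-0.2337, -0.169804, 0)–(-0.2337, -0.719267, 0)  len=0.5495
  (v8,v9,v2) [--+] → (-0.2337, -0.719267, 0.416476)–(-0.2337, -0.169804, 1.60527)  len=1.3096
  (v9,v0,v10) [-++] → (-0.2337, -0.719267, 0)–(-0.2337, -0.875, 0)  len=0.1557
  (v9,v10,v2) [-++] → (-0.2337, -0.875, 0)–(-0.2337, -0.719267, 0.416476)  len=0.4446

Chained into 1 loop(s):
  loop 1: 12 segments, perimeter = 5.6991
Total perimeter = 5.699

loops=1 perimeter=5.699


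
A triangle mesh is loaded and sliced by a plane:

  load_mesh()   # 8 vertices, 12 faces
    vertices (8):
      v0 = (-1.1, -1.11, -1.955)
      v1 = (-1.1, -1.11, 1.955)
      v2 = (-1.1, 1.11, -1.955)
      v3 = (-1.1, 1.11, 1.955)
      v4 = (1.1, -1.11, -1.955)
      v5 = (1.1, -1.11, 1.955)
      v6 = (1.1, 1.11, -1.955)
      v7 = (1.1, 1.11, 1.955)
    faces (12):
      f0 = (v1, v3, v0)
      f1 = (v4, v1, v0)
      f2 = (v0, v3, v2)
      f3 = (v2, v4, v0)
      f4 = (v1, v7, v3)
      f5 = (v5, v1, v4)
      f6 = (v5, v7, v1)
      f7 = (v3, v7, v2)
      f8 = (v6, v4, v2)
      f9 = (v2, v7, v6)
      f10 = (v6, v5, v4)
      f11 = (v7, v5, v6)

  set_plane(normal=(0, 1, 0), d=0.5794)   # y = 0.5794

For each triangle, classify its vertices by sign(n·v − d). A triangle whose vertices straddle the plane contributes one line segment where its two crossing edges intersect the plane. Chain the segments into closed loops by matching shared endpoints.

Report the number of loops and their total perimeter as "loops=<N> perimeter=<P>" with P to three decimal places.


Straddling triangles (8 of 12):
  (v1,v3,v0) [-+-] → (-1.1, 0.5794, 1.955)–(-1.1, 0.5794, 1.02047)  len=0.9345
  (v0,v3,v2) [-++] → (-1.1, 0.5794, 1.02047)–(-1.1, 0.5794, -1.955)  len=2.9755
  (v2,v4,v0) [+--] → (-0.57418, 0.5794, -1.955)–(-1.1, 0.5794, -1.955)  len=0.5258
  (v1,v7,v3) [-++] → (0.57418, 0.5794, 1.955)–(-1.1, 0.5794, 1.955)  len=1.6742
  (v5,v7,v1) [-+-] → (1.1, 0.5794, 1.955)–(0.57418, 0.5794, 1.955)  len=0.5258
  (v6,v4,v2) [+-+] → (1.1, 0.5794, -1.955)–(-0.57418, 0.5794, -1.955)  len=1.6742
  (v6,v5,v4) [+--] → (1.1, 0.5794, -1.02047)–(1.1, 0.5794, -1.955)  len=0.9345
  (v7,v5,v6) [+-+] → (1.1, 0.5794, 1.955)–(1.1, 0.5794, -1.02047)  len=2.9755

Chained into 1 loop(s):
  loop 1: 8 segments, perimeter = 12.2200
Total perimeter = 12.220

loops=1 perimeter=12.220


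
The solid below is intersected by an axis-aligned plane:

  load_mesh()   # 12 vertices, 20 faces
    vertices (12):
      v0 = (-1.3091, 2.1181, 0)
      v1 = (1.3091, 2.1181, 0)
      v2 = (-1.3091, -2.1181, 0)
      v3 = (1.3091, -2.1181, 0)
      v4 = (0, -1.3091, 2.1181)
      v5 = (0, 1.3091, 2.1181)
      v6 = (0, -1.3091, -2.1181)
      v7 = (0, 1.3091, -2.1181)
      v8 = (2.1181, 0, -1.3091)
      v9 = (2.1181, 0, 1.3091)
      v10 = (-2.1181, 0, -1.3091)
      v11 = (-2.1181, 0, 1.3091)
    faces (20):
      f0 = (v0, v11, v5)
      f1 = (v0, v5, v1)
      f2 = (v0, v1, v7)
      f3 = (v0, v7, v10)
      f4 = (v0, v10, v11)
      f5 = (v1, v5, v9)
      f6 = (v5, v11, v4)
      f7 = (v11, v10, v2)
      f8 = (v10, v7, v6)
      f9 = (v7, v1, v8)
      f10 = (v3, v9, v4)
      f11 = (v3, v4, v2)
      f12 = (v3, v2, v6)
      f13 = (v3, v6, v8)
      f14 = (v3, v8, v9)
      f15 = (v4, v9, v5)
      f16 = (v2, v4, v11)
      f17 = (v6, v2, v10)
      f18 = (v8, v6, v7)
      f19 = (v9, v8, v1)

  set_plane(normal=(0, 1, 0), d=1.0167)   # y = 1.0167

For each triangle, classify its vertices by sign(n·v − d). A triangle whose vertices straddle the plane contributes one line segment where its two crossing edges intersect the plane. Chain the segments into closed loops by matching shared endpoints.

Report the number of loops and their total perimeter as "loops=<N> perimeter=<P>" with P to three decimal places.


Straddling triangles (10 of 20):
  (v0,v11,v5) [+-+] → (-1.72978, 1.0167, 0.680725)–(-0.473098, 1.0167, 1.9374)  len=1.7772
  (v0,v7,v10) [++-] → (-0.473098, 1.0167, -1.9374)–(-1.72978, 1.0167, -0.680725)  len=1.7772
  (v0,v10,v11) [+--] → (-1.72978, 1.0167, -0.680725)–(-1.72978, 1.0167, 0.680725)  len=1.3614
  (v1,v5,v9) [++-] → (0.473098, 1.0167, 1.9374)–(1.72978, 1.0167, 0.680725)  len=1.7772
  (v5,v11,v4) [+--] → (-0.473098, 1.0167, 1.9374)–(0, 1.0167, 2.1181)  len=0.5064
  (v10,v7,v6) [-+-] → (-0.473098, 1.0167, -1.9374)–(0, 1.0167, -2.1181)  len=0.5064
  (v7,v1,v8) [++-] → (1.72978, 1.0167, -0.680725)–(0.473098, 1.0167, -1.9374)  len=1.7772
  (v4,v9,v5) [--+] → (0.473098, 1.0167, 1.9374)–(0, 1.0167, 2.1181)  len=0.5064
  (v8,v6,v7) [--+] → (0, 1.0167, -2.1181)–(0.473098, 1.0167, -1.9374)  len=0.5064
  (v9,v8,v1) [--+] → (1.72978, 1.0167, -0.680725)–(1.72978, 1.0167, 0.680725)  len=1.3614

Chained into 1 loop(s):
  loop 1: 10 segments, perimeter = 11.8575
Total perimeter = 11.857

loops=1 perimeter=11.857


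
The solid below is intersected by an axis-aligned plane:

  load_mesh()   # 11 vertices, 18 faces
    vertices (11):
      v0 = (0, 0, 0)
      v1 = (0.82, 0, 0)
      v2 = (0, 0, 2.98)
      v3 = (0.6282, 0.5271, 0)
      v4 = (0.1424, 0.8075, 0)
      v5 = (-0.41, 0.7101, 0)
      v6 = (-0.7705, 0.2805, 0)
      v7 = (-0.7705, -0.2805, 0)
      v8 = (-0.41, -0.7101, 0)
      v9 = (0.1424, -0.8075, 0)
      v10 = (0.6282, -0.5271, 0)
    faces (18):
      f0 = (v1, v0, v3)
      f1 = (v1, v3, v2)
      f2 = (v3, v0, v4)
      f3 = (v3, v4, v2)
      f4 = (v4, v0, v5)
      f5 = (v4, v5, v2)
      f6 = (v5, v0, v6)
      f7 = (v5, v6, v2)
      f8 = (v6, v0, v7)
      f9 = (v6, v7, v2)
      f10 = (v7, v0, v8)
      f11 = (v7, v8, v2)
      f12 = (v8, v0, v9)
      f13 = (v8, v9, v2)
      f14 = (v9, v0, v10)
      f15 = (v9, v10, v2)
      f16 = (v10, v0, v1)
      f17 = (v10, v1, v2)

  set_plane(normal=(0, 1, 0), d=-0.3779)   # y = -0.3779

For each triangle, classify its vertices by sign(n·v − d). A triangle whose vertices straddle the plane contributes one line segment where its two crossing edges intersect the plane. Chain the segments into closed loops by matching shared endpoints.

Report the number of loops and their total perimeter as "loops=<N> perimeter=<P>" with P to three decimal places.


loops=1 perimeter=4.896

Straddling triangles (8 of 18):
  (v7,v0,v8) [++-] → (-0.218193, -0.3779, 0)–(-0.688767, -0.3779, 0)  len=0.4706
  (v7,v8,v2) [+-+] → (-0.688767, -0.3779, 0)–(-0.218193, -0.3779, 1.39411)  len=1.4714
  (v8,v0,v9) [-+-] → (-0.218193, -0.3779, 0)–(0.0666414, -0.3779, 0)  len=0.2848
  (v8,v9,v2) [--+] → (0.0666414, -0.3779, 1.5854)–(-0.218193, -0.3779, 1.39411)  len=0.3431
  (v9,v0,v10) [-+-] → (0.0666414, -0.3779, 0)–(0.450383, -0.3779, 0)  len=0.3837
  (v9,v10,v2) [--+] → (0.450383, -0.3779, 0.843514)–(0.0666414, -0.3779, 1.5854)  len=0.8353
  (v10,v0,v1) [-++] → (0.450383, -0.3779, 0)–(0.682491, -0.3779, 0)  len=0.2321
  (v10,v1,v2) [-++] → (0.682491, -0.3779, 0)–(0.450383, -0.3779, 0.843514)  len=0.8749

Chained into 1 loop(s):
  loop 1: 8 segments, perimeter = 4.8959
Total perimeter = 4.896


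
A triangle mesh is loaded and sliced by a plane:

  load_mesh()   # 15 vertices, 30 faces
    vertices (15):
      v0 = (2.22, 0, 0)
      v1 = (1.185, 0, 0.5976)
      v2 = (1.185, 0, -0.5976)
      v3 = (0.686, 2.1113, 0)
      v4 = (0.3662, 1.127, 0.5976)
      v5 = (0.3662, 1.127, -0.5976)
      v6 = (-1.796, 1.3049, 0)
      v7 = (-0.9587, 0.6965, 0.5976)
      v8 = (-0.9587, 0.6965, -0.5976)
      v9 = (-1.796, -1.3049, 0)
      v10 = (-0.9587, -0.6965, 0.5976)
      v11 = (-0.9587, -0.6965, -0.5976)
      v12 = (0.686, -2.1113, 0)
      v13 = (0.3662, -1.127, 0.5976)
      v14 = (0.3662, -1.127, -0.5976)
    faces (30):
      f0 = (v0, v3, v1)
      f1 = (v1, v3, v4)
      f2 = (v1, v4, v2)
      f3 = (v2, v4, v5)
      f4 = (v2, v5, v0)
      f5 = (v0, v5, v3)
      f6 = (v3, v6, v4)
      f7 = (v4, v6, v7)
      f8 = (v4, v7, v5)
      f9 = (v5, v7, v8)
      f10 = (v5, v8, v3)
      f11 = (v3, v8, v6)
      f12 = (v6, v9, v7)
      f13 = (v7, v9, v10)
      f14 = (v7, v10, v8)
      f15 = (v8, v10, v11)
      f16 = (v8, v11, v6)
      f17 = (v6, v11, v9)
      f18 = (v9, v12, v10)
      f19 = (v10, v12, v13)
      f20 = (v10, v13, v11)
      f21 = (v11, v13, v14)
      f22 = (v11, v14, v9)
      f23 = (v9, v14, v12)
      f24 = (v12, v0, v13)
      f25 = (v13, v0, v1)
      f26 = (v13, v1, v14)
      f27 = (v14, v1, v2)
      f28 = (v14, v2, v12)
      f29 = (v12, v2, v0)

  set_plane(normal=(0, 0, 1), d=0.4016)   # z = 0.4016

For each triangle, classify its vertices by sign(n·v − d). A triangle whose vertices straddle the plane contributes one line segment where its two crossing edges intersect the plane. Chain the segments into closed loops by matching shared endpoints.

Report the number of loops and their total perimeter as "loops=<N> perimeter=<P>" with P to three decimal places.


loops=2 perimeter=15.926

Straddling triangles (20 of 30):
  (v0,v3,v1) [--+] → (1.02134, 0.692461, 0.4016)–(1.52446, 0, 0.4016)  len=0.8559
  (v1,v3,v4) [+-+] → (1.02134, 0.692461, 0.4016)–(0.471088, 1.44983, 0.4016)  len=0.9362
  (v1,v4,v2) [++-] → (0.500474, 0.942184, 0.4016)–(1.185, 0, 0.4016)  len=1.1646
  (v2,v4,v5) [-+-] → (0.500474, 0.942184, 0.4016)–(0.3662, 1.127, 0.4016)  len=0.2284
  (v3,v6,v4) [--+] → (-0.342955, 1.18535, 0.4016)–(0.471088, 1.44983, 0.4016)  len=0.8559
  (v4,v6,v7) [+-+] → (-0.342955, 1.18535, 0.4016)–(-1.23332, 0.896042, 0.4016)  len=0.9362
  (v4,v7,v5) [++-] → (-0.741431, 0.767097, 0.4016)–(0.3662, 1.127, 0.4016)  len=1.1646
  (v5,v7,v8) [-+-] → (-0.741431, 0.767097, 0.4016)–(-0.9587, 0.6965, 0.4016)  len=0.2285
  (v6,v9,v7) [--+] → (-1.23332, 0.0400837, 0.4016)–(-1.23332, 0.896042, 0.4016)  len=0.8560
  (v7,v9,v10) [+-+] → (-1.23332, 0.0400837, 0.4016)–(-1.23332, -0.896042, 0.4016)  len=0.9361
  (v7,v10,v8) [++-] → (-0.9587, -0.468063, 0.4016)–(-0.9587, 0.6965, 0.4016)  len=1.1646
  (v8,v10,v11) [-+-] → (-0.9587, -0.468063, 0.4016)–(-0.9587, -0.6965, 0.4016)  len=0.2284
  (v9,v12,v10) [--+] → (-0.419274, -1.16052, 0.4016)–(-1.23332, -0.896042, 0.4016)  len=0.8559
  (v10,v12,v13) [+-+] → (-0.419274, -1.16052, 0.4016)–(0.471088, -1.44983, 0.4016)  len=0.9362
  (v10,v13,v11) [++-] → (0.148931, -1.0564, 0.4016)–(-0.9587, -0.6965, 0.4016)  len=1.1646
  (v11,v13,v14) [-+-] → (0.148931, -1.0564, 0.4016)–(0.3662, -1.127, 0.4016)  len=0.2285
  (v12,v0,v13) [--+] → (0.974207, -0.757368, 0.4016)–(0.471088, -1.44983, 0.4016)  len=0.8559
  (v13,v0,v1) [+-+] → (0.974207, -0.757368, 0.4016)–(1.52446, 0, 0.4016)  len=0.9362
  (v13,v1,v14) [++-] → (1.05073, -0.184816, 0.4016)–(0.3662, -1.127, 0.4016)  len=1.1646
  (v14,v1,v2) [-+-] → (1.05073, -0.184816, 0.4016)–(1.185, 0, 0.4016)  len=0.2284

Chained into 2 loop(s):
  loop 1: 10 segments, perimeter = 8.9605
  loop 2: 10 segments, perimeter = 6.9653
Total perimeter = 15.926


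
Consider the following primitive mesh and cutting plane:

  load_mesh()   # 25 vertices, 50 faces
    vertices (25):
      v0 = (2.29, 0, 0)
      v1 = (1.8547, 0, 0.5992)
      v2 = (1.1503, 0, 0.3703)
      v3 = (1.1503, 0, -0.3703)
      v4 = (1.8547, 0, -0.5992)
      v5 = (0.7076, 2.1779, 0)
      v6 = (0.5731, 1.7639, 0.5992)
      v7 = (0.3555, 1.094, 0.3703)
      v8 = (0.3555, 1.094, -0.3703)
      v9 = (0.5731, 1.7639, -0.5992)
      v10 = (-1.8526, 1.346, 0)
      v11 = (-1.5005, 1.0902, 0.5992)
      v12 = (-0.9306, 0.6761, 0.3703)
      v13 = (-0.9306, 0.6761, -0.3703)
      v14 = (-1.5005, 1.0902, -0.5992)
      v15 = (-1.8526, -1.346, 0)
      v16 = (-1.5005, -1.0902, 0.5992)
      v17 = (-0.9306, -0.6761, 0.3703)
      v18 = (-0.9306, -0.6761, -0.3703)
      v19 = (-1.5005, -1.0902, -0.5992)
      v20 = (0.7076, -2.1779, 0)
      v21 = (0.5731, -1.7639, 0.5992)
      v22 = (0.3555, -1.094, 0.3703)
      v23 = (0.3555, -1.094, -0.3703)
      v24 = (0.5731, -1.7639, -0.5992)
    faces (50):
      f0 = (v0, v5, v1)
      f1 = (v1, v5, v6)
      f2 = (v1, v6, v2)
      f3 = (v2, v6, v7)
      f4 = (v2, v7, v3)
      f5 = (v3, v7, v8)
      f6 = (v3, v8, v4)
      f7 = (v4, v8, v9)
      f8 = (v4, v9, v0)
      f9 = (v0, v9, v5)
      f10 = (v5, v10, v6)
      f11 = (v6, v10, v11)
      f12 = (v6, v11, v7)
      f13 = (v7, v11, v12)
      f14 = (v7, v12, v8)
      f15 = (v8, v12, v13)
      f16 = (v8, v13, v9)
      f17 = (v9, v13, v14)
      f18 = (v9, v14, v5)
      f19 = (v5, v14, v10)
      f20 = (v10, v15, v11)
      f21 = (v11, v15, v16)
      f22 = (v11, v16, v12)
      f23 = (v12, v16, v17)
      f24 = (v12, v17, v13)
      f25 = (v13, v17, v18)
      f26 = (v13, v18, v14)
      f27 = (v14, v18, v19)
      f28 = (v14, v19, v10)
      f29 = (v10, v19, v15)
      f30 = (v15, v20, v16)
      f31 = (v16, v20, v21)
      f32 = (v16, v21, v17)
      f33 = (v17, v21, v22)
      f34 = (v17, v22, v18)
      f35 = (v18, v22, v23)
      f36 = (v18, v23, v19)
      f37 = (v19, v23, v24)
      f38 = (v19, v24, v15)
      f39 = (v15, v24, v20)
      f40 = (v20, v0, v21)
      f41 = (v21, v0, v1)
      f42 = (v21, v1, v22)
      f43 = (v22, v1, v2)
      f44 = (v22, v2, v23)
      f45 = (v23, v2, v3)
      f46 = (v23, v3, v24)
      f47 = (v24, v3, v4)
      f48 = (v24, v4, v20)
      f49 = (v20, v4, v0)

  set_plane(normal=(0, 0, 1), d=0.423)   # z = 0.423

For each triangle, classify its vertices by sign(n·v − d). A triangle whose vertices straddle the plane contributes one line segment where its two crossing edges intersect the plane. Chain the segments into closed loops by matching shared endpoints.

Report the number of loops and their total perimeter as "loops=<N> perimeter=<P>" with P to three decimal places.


loops=2 perimeter=19.368

Straddling triangles (20 of 50):
  (v0,v5,v1) [--+] → (1.51739, 0.640431, 0.423)–(1.9827, 0, 0.423)  len=0.7916
  (v1,v5,v6) [+-+] → (1.51739, 0.640431, 0.423)–(0.612651, 1.88564, 0.423)  len=1.5392
  (v1,v6,v2) [++-] → (1.01741, 0.406105, 0.423)–(1.31248, 0, 0.423)  len=0.5020
  (v2,v6,v7) [-+-] → (1.01741, 0.406105, 0.423)–(0.405598, 1.24823, 0.423)  len=1.0409
  (v5,v10,v6) [--+] → (-0.140198, 1.64101, 0.423)–(0.612651, 1.88564, 0.423)  len=0.7916
  (v6,v10,v11) [+-+] → (-0.140198, 1.64101, 0.423)–(-1.60404, 1.16542, 0.423)  len=1.5392
  (v6,v11,v7) [++-] → (-0.0718097, 1.09313, 0.423)–(0.405598, 1.24823, 0.423)  len=0.5020
  (v7,v11,v12) [-+-] → (-0.0718097, 1.09313, 0.423)–(-1.06181, 0.771439, 0.423)  len=1.0410
  (v10,v15,v11) [--+] → (-1.60404, 0.373814, 0.423)–(-1.60404, 1.16542, 0.423)  len=0.7916
  (v11,v15,v16) [+-+] → (-1.60404, 0.373814, 0.423)–(-1.60404, -1.16542, 0.423)  len=1.5392
  (v11,v16,v12) [++-] → (-1.06181, 0.269442, 0.423)–(-1.06181, 0.771439, 0.423)  len=0.5020
  (v12,v16,v17) [-+-] → (-1.06181, 0.269442, 0.423)–(-1.06181, -0.771439, 0.423)  len=1.0409
  (v15,v20,v16) [--+] → (-0.851189, -1.41005, 0.423)–(-1.60404, -1.16542, 0.423)  len=0.7916
  (v16,v20,v21) [+-+] → (-0.851189, -1.41005, 0.423)–(0.612651, -1.88564, 0.423)  len=1.5392
  (v16,v21,v17) [++-] → (-0.584401, -0.926546, 0.423)–(-1.06181, -0.771439, 0.423)  len=0.5020
  (v17,v21,v22) [-+-] → (-0.584401, -0.926546, 0.423)–(0.405598, -1.24823, 0.423)  len=1.0410
  (v20,v0,v21) [--+] → (1.07797, -1.24521, 0.423)–(0.612651, -1.88564, 0.423)  len=0.7916
  (v21,v0,v1) [+-+] → (1.07797, -1.24521, 0.423)–(1.9827, 0, 0.423)  len=1.5392
  (v21,v1,v22) [++-] → (0.700663, -0.842127, 0.423)–(0.405598, -1.24823, 0.423)  len=0.5020
  (v22,v1,v2) [-+-] → (0.700663, -0.842127, 0.423)–(1.31248, 0, 0.423)  len=1.0409

Chained into 2 loop(s):
  loop 1: 10 segments, perimeter = 11.6540
  loop 2: 10 segments, perimeter = 7.7145
Total perimeter = 19.368


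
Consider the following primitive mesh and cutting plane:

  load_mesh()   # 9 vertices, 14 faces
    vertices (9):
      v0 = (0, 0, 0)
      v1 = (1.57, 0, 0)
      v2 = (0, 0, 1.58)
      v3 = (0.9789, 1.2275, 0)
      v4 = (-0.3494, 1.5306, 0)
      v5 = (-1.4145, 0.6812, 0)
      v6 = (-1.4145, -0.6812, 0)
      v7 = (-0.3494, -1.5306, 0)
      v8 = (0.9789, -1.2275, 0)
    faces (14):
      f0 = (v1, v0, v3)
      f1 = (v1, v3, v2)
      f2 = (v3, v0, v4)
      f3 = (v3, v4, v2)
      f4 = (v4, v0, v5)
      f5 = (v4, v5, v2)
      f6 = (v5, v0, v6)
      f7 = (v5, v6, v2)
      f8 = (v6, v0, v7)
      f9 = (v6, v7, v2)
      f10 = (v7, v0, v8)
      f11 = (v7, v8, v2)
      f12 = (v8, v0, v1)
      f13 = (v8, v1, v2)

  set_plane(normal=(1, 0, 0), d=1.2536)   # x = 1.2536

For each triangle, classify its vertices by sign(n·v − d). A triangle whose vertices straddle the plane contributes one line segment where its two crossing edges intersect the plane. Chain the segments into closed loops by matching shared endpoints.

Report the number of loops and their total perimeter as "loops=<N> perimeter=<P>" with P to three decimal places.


loops=1 perimeter=2.774

Straddling triangles (4 of 14):
  (v1,v0,v3) [+--] → (1.2536, 0, 0)–(1.2536, 0.657048, 0)  len=0.6570
  (v1,v3,v2) [+--] → (1.2536, 0.657048, 0)–(1.2536, 0, 0.318415)  len=0.7301
  (v8,v0,v1) [--+] → (1.2536, 0, 0)–(1.2536, -0.657048, 0)  len=0.6570
  (v8,v1,v2) [-+-] → (1.2536, -0.657048, 0)–(1.2536, 0, 0.318415)  len=0.7301

Chained into 1 loop(s):
  loop 1: 4 segments, perimeter = 2.7744
Total perimeter = 2.774


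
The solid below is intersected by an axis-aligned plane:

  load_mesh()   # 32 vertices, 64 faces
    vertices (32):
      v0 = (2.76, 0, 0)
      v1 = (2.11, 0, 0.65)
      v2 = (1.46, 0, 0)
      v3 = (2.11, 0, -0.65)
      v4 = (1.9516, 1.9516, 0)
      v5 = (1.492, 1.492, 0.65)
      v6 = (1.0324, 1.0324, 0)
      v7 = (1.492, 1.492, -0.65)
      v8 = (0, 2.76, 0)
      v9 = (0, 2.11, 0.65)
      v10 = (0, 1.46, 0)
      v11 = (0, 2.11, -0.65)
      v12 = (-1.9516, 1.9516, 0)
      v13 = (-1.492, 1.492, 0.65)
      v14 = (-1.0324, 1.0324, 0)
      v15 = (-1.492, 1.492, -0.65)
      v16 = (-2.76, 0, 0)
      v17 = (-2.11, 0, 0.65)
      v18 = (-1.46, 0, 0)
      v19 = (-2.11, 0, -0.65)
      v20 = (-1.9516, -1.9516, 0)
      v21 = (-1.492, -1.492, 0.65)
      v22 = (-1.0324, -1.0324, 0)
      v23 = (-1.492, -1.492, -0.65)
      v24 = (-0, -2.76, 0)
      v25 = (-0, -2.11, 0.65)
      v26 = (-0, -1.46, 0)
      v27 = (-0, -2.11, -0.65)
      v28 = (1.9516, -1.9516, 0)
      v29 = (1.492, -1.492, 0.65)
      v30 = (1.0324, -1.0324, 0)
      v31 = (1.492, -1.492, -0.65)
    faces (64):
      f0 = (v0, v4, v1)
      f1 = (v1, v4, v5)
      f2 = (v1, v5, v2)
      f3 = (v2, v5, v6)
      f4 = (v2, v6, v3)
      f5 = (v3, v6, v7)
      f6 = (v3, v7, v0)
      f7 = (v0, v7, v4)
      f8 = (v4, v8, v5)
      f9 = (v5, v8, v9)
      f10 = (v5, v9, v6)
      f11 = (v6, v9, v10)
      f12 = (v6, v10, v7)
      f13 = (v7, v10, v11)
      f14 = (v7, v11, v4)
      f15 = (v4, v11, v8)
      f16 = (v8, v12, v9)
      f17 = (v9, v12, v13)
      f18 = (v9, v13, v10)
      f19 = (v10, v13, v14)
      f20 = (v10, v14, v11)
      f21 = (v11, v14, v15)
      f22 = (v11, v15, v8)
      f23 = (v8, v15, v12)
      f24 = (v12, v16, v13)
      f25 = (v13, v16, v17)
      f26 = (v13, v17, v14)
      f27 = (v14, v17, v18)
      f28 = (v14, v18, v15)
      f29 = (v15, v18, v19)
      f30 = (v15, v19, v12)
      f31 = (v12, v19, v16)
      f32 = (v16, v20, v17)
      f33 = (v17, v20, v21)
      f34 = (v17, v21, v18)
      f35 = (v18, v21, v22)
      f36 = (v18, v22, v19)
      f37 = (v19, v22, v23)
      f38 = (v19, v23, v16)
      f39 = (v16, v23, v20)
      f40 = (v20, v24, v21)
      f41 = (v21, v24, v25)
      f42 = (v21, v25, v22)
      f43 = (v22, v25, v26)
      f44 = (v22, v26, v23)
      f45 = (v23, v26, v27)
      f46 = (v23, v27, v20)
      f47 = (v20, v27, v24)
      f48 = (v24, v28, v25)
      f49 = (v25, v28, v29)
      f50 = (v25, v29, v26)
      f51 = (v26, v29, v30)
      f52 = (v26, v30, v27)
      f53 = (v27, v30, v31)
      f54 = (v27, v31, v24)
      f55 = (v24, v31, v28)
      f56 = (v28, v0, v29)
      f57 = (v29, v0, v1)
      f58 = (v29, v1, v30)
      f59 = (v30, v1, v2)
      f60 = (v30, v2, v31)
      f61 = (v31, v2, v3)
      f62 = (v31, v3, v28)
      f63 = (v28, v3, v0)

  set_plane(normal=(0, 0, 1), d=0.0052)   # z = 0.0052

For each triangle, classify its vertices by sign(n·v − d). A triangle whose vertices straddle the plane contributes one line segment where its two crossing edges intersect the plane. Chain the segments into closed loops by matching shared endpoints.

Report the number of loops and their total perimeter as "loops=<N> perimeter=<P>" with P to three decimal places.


loops=2 perimeter=25.839

Straddling triangles (32 of 64):
  (v0,v4,v1) [--+] → (1.95287, 1.93599, 0.0052)–(2.7548, 0, 0.0052)  len=2.0955
  (v1,v4,v5) [+-+] → (1.95287, 1.93599, 0.0052)–(1.94792, 1.94792, 0.0052)  len=0.0129
  (v1,v5,v2) [++-] → (1.46026, 0.011936, 0.0052)–(1.4652, 0, 0.0052)  len=0.0129
  (v2,v5,v6) [-+-] → (1.46026, 0.011936, 0.0052)–(1.03608, 1.03608, 0.0052)  len=1.1085
  (v4,v8,v5) [--+] → (0.011936, 2.74986, 0.0052)–(1.94792, 1.94792, 0.0052)  len=2.0955
  (v5,v8,v9) [+-+] → (0.011936, 2.74986, 0.0052)–(0, 2.7548, 0.0052)  len=0.0129
  (v5,v9,v6) [++-] → (1.02414, 1.04102, 0.0052)–(1.03608, 1.03608, 0.0052)  len=0.0129
  (v6,v9,v10) [-+-] → (1.02414, 1.04102, 0.0052)–(0, 1.4652, 0.0052)  len=1.1085
  (v8,v12,v9) [--+] → (-1.93599, 1.95287, 0.0052)–(0, 2.7548, 0.0052)  len=2.0955
  (v9,v12,v13) [+-+] → (-1.93599, 1.95287, 0.0052)–(-1.94792, 1.94792, 0.0052)  len=0.0129
  (v9,v13,v10) [++-] → (-0.011936, 1.46026, 0.0052)–(0, 1.4652, 0.0052)  len=0.0129
  (v10,v13,v14) [-+-] → (-0.011936, 1.46026, 0.0052)–(-1.03608, 1.03608, 0.0052)  len=1.1085
  (v12,v16,v13) [--+] → (-2.74986, 0.011936, 0.0052)–(-1.94792, 1.94792, 0.0052)  len=2.0955
  (v13,v16,v17) [+-+] → (-2.74986, 0.011936, 0.0052)–(-2.7548, 0, 0.0052)  len=0.0129
  (v13,v17,v14) [++-] → (-1.04102, 1.02414, 0.0052)–(-1.03608, 1.03608, 0.0052)  len=0.0129
  (v14,v17,v18) [-+-] → (-1.04102, 1.02414, 0.0052)–(-1.4652, 0, 0.0052)  len=1.1085
  (v16,v20,v17) [--+] → (-1.95287, -1.93599, 0.0052)–(-2.7548, 0, 0.0052)  len=2.0955
  (v17,v20,v21) [+-+] → (-1.95287, -1.93599, 0.0052)–(-1.94792, -1.94792, 0.0052)  len=0.0129
  (v17,v21,v18) [++-] → (-1.46026, -0.011936, 0.0052)–(-1.4652, 0, 0.0052)  len=0.0129
  (v18,v21,v22) [-+-] → (-1.46026, -0.011936, 0.0052)–(-1.03608, -1.03608, 0.0052)  len=1.1085
  (v20,v24,v21) [--+] → (-0.011936, -2.74986, 0.0052)–(-1.94792, -1.94792, 0.0052)  len=2.0955
  (v21,v24,v25) [+-+] → (-0.011936, -2.74986, 0.0052)–(0, -2.7548, 0.0052)  len=0.0129
  (v21,v25,v22) [++-] → (-1.02414, -1.04102, 0.0052)–(-1.03608, -1.03608, 0.0052)  len=0.0129
  (v22,v25,v26) [-+-] → (-1.02414, -1.04102, 0.0052)–(0, -1.4652, 0.0052)  len=1.1085
  (v24,v28,v25) [--+] → (1.93599, -1.95287, 0.0052)–(0, -2.7548, 0.0052)  len=2.0955
  (v25,v28,v29) [+-+] → (1.93599, -1.95287, 0.0052)–(1.94792, -1.94792, 0.0052)  len=0.0129
  (v25,v29,v26) [++-] → (0.011936, -1.46026, 0.0052)–(0, -1.4652, 0.0052)  len=0.0129
  (v26,v29,v30) [-+-] → (0.011936, -1.46026, 0.0052)–(1.03608, -1.03608, 0.0052)  len=1.1085
  (v28,v0,v29) [--+] → (2.74986, -0.011936, 0.0052)–(1.94792, -1.94792, 0.0052)  len=2.0955
  (v29,v0,v1) [+-+] → (2.74986, -0.011936, 0.0052)–(2.7548, 0, 0.0052)  len=0.0129
  (v29,v1,v30) [++-] → (1.04102, -1.02414, 0.0052)–(1.03608, -1.03608, 0.0052)  len=0.0129
  (v30,v1,v2) [-+-] → (1.04102, -1.02414, 0.0052)–(1.4652, 0, 0.0052)  len=1.1085

Chained into 2 loop(s):
  loop 1: 16 segments, perimeter = 16.8674
  loop 2: 16 segments, perimeter = 8.9714
Total perimeter = 25.839


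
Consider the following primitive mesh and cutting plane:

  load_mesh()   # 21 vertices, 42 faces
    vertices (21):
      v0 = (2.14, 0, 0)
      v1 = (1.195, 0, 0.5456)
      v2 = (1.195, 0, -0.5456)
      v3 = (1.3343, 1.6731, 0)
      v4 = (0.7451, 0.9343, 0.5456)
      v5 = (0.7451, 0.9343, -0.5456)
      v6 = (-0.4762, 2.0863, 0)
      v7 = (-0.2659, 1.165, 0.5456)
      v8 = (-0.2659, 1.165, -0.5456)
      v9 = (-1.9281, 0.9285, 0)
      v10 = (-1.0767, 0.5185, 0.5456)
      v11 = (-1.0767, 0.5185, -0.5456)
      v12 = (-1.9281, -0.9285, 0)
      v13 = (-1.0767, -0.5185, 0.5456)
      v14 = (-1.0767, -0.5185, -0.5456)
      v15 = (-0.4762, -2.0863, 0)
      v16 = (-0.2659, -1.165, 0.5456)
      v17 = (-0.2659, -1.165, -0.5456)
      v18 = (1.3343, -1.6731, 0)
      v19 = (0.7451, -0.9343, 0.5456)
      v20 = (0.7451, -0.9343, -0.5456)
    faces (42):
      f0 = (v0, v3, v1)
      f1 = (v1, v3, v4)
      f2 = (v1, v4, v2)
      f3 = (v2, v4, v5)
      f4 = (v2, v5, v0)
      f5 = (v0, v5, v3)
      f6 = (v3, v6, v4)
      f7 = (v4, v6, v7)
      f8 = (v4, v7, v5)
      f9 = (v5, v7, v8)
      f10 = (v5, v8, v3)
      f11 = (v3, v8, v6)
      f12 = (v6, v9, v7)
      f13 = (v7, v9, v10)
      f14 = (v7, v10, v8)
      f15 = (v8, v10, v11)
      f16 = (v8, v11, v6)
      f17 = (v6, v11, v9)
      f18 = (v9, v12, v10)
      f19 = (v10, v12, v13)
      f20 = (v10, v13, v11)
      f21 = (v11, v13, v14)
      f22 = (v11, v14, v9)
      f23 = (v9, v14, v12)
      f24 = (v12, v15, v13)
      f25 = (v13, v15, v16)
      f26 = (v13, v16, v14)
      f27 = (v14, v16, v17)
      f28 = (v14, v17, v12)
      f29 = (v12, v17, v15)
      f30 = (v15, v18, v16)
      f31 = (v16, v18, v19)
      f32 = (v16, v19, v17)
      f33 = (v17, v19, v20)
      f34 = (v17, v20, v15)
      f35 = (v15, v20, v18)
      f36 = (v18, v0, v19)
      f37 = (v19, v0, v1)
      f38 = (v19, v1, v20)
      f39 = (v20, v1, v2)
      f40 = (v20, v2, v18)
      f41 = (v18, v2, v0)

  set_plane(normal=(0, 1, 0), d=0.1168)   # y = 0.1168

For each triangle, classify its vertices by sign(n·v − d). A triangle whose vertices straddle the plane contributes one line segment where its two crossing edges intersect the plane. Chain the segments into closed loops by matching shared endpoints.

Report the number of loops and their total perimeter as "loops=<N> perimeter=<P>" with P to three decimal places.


Straddling triangles (12 of 42):
  (v0,v3,v1) [-+-] → (2.08375, 0.1168, 0)–(1.20472, 0.1168, 0.507511)  len=1.0150
  (v1,v3,v4) [-++] → (1.20472, 0.1168, 0.507511)–(1.13876, 0.1168, 0.5456)  len=0.0762
  (v1,v4,v2) [-+-] → (1.13876, 0.1168, 0.5456)–(1.13876, 0.1168, -0.409185)  len=0.9548
  (v2,v4,v5) [-++] → (1.13876, 0.1168, -0.409185)–(1.13876, 0.1168, -0.5456)  len=0.1364
  (v2,v5,v0) [-+-] → (1.13876, 0.1168, -0.5456)–(1.96562, 0.1168, -0.0682073)  len=0.9548
  (v0,v5,v3) [-++] → (1.96562, 0.1168, -0.0682073)–(2.08375, 0.1168, 0)  len=0.1364
  (v9,v12,v10) [+-+] → (-1.9281, 0.1168, 0)–(-1.31306, 0.1168, 0.394137)  len=0.7305
  (v10,v12,v13) [+--] → (-1.31306, 0.1168, 0.394137)–(-1.0767, 0.1168, 0.5456)  len=0.2807
  (v10,v13,v11) [+-+] → (-1.0767, 0.1168, 0.5456)–(-1.0767, 0.1168, -0.122905)  len=0.6685
  (v11,v13,v14) [+--] → (-1.0767, 0.1168, -0.122905)–(-1.0767, 0.1168, -0.5456)  len=0.4227
  (v11,v14,v9) [+-+] → (-1.0767, 0.1168, -0.5456)–(-1.4505, 0.1168, -0.306056)  len=0.4440
  (v9,v14,v12) [+--] → (-1.4505, 0.1168, -0.306056)–(-1.9281, 0.1168, 0)  len=0.5672

Chained into 2 loop(s):
  loop 1: 6 segments, perimeter = 3.2736
  loop 2: 6 segments, perimeter = 3.1136
Total perimeter = 6.387

loops=2 perimeter=6.387


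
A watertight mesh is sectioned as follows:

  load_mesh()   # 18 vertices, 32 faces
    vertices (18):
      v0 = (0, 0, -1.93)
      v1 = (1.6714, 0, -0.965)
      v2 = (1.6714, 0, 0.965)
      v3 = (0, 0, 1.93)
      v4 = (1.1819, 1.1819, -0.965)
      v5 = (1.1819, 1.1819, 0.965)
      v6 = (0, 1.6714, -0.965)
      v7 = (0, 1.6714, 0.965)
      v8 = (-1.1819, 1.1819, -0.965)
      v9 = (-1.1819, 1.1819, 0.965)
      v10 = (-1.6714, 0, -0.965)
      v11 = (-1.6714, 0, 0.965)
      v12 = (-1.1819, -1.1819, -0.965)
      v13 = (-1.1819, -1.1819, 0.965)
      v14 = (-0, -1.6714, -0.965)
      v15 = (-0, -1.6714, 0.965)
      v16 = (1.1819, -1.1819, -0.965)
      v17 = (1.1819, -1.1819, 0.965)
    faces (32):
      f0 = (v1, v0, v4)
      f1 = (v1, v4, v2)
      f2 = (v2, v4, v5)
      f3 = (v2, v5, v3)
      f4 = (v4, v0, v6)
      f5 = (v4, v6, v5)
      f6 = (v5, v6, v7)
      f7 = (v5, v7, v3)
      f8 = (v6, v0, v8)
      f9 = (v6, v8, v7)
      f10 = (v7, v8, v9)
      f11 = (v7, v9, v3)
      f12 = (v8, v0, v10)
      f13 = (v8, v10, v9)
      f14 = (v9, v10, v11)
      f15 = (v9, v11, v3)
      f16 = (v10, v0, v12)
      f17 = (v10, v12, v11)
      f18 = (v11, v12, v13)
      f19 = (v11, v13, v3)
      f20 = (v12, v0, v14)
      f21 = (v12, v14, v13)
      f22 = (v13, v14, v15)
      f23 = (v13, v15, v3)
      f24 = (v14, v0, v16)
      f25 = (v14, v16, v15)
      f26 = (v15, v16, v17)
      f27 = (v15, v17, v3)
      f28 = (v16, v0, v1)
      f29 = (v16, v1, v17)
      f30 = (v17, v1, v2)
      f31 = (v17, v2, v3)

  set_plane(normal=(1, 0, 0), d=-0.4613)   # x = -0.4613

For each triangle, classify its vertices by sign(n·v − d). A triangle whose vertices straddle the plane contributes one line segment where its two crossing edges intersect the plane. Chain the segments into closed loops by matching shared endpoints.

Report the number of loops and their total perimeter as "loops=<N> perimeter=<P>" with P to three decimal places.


Straddling triangles (12 of 32):
  (v6,v0,v8) [++-] → (-0.4613, 0.4613, -1.55336)–(-0.4613, 1.48035, -0.965)  len=1.1767
  (v6,v8,v7) [+-+] → (-0.4613, 1.48035, -0.965)–(-0.4613, 1.48035, 0.211714)  len=1.1767
  (v7,v8,v9) [+--] → (-0.4613, 1.48035, 0.211714)–(-0.4613, 1.48035, 0.965)  len=0.7533
  (v7,v9,v3) [+-+] → (-0.4613, 1.48035, 0.965)–(-0.4613, 0.4613, 1.55336)  len=1.1767
  (v8,v0,v10) [-+-] → (-0.4613, 0.4613, -1.55336)–(-0.4613, 0, -1.66366)  len=0.4743
  (v9,v11,v3) [--+] → (-0.4613, 0, 1.66366)–(-0.4613, 0.4613, 1.55336)  len=0.4743
  (v10,v0,v12) [-+-] → (-0.4613, 0, -1.66366)–(-0.4613, -0.4613, -1.55336)  len=0.4743
  (v11,v13,v3) [--+] → (-0.4613, -0.4613, 1.55336)–(-0.4613, 0, 1.66366)  len=0.4743
  (v12,v0,v14) [-++] → (-0.4613, -0.4613, -1.55336)–(-0.4613, -1.48035, -0.965)  len=1.1767
  (v12,v14,v13) [-+-] → (-0.4613, -1.48035, -0.965)–(-0.4613, -1.48035, -0.211714)  len=0.7533
  (v13,v14,v15) [-++] → (-0.4613, -1.48035, -0.211714)–(-0.4613, -1.48035, 0.965)  len=1.1767
  (v13,v15,v3) [-++] → (-0.4613, -1.48035, 0.965)–(-0.4613, -0.4613, 1.55336)  len=1.1767

Chained into 1 loop(s):
  loop 1: 12 segments, perimeter = 10.4640
Total perimeter = 10.464

loops=1 perimeter=10.464


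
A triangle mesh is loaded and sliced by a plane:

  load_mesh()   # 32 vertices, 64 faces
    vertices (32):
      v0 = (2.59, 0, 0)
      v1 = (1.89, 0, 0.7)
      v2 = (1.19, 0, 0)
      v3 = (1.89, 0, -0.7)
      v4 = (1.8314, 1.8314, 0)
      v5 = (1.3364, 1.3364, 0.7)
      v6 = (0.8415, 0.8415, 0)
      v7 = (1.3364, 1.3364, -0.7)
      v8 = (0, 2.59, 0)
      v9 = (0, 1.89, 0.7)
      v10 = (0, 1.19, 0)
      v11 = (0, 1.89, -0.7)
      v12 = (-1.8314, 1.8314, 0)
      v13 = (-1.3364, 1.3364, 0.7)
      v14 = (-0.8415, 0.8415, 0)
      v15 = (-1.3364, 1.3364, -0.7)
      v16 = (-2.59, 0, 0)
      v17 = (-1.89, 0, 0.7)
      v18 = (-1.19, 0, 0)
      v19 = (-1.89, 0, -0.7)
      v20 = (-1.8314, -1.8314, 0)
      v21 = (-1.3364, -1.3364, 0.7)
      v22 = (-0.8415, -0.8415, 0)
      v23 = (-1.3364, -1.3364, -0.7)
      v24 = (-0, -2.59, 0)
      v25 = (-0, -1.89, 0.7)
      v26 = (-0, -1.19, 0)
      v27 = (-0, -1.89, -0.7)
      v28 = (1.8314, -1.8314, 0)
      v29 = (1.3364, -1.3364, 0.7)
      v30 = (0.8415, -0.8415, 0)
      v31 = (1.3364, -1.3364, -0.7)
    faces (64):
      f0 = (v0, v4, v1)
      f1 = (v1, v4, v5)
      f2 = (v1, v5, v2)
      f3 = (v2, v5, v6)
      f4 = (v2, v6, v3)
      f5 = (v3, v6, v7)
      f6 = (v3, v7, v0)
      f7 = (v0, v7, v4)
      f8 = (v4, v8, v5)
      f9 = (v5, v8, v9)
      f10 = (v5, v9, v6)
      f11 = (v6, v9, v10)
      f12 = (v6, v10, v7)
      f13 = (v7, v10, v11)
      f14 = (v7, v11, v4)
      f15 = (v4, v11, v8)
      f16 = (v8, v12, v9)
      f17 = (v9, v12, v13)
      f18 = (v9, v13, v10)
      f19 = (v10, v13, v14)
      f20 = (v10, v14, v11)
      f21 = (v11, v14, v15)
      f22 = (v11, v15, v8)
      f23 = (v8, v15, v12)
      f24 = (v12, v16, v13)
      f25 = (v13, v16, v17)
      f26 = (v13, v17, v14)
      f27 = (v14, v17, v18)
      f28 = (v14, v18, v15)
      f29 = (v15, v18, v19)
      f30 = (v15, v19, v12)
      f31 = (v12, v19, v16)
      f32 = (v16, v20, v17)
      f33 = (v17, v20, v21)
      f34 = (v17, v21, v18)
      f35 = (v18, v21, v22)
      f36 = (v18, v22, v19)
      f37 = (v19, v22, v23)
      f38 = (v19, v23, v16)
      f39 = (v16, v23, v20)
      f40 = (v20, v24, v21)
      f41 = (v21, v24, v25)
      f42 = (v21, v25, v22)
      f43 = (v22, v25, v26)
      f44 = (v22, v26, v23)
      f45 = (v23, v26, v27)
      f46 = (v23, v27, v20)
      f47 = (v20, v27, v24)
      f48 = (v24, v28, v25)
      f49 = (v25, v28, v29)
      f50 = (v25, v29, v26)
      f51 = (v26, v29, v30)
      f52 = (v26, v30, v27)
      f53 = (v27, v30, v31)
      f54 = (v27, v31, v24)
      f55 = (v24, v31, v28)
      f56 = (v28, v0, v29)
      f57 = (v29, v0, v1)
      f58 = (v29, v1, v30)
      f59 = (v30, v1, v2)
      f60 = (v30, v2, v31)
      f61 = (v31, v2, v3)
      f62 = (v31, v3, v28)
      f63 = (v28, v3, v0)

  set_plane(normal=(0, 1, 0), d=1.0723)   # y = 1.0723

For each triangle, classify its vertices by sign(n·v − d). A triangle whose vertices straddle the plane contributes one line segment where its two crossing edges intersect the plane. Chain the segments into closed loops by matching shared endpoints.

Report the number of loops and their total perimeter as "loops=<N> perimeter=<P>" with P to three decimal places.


loops=2 perimeter=9.485

Straddling triangles (20 of 64):
  (v0,v4,v1) [-+-] → (2.14583, 1.0723, 0)–(1.85569, 1.0723, 0.290144)  len=0.4103
  (v1,v4,v5) [-++] → (1.85569, 1.0723, 0.290144)–(1.4458, 1.0723, 0.7)  len=0.5796
  (v1,v5,v2) [-+-] → (1.4458, 1.0723, 0.7)–(1.30747, 1.0723, 0.561666)  len=0.1956
  (v2,v5,v6) [-+-] → (1.30747, 1.0723, 0.561666)–(1.0723, 1.0723, 0.32645)  len=0.3326
  (v3,v6,v7) [--+] → (1.0723, 1.0723, -0.32645)–(1.4458, 1.0723, -0.7)  len=0.5282
  (v3,v7,v0) [-+-] → (1.4458, 1.0723, -0.7)–(1.58414, 1.0723, -0.561666)  len=0.1956
  (v0,v7,v4) [-++] → (1.58414, 1.0723, -0.561666)–(2.14583, 1.0723, 0)  len=0.7943
  (v5,v9,v6) [++-] → (0.656266, 1.0723, 0.154087)–(1.0723, 1.0723, 0.32645)  len=0.4503
  (v6,v9,v10) [-++] → (0.656266, 1.0723, 0.154087)–(0.284202, 1.0723, 0)  len=0.4027
  (v6,v10,v7) [-++] → (0.284202, 1.0723, 0)–(1.0723, 1.0723, -0.32645)  len=0.8530
  (v10,v13,v14) [++-] → (-1.0723, 1.0723, 0.32645)–(-0.284202, 1.0723, 0)  len=0.8530
  (v10,v14,v11) [+-+] → (-0.284202, 1.0723, 0)–(-0.656266, 1.0723, -0.154087)  len=0.4027
  (v11,v14,v15) [+-+] → (-0.656266, 1.0723, -0.154087)–(-1.0723, 1.0723, -0.32645)  len=0.4503
  (v12,v16,v13) [+-+] → (-2.14583, 1.0723, 0)–(-1.58414, 1.0723, 0.561666)  len=0.7943
  (v13,v16,v17) [+--] → (-1.58414, 1.0723, 0.561666)–(-1.4458, 1.0723, 0.7)  len=0.1956
  (v13,v17,v14) [+--] → (-1.4458, 1.0723, 0.7)–(-1.0723, 1.0723, 0.32645)  len=0.5282
  (v14,v18,v15) [--+] → (-1.30747, 1.0723, -0.561666)–(-1.0723, 1.0723, -0.32645)  len=0.3326
  (v15,v18,v19) [+--] → (-1.30747, 1.0723, -0.561666)–(-1.4458, 1.0723, -0.7)  len=0.1956
  (v15,v19,v12) [+-+] → (-1.4458, 1.0723, -0.7)–(-1.85569, 1.0723, -0.290144)  len=0.5796
  (v12,v19,v16) [+--] → (-1.85569, 1.0723, -0.290144)–(-2.14583, 1.0723, 0)  len=0.4103

Chained into 2 loop(s):
  loop 1: 10 segments, perimeter = 4.7425
  loop 2: 10 segments, perimeter = 4.7425
Total perimeter = 9.485
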